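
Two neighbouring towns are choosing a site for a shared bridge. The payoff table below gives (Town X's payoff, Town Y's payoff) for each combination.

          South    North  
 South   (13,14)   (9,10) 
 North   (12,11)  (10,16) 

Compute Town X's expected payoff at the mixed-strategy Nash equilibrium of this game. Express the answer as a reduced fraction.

Town Y mixes with probability q on South, chosen so Town X is indifferent: 13q + 9(1−q) = 12q + 10(1−q) gives q = 1/2.
Town X's expected payoff (from either row, since indifferent) is 13·1/2 + 9·1/2 = 11.

11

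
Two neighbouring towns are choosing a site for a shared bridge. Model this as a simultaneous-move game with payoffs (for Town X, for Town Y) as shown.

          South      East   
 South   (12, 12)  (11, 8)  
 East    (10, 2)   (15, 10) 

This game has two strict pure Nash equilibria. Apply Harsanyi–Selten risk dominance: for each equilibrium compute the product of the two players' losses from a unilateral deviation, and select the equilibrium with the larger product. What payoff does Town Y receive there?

At both South: Town X loses 12 − 10 = 2 by deviating; Town Y loses 12 − 8 = 4. Product = 2·4 = 8.
At both East: Town X loses 15 − 11 = 4 by deviating; Town Y loses 10 − 2 = 8. Product = 4·8 = 32.
32 > 8, so both East is risk-dominant. Town Y's payoff there is 10.

10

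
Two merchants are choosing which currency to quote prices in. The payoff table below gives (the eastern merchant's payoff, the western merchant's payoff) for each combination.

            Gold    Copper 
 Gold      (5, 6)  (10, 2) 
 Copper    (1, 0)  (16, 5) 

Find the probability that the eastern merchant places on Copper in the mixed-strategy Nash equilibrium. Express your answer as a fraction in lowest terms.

4/9

The eastern merchant's mix p on Gold must make the western merchant indifferent between Gold and Copper.
The western merchant's payoff from Gold: 6p + 0(1−p). From Copper: 2p + 5(1−p).
Set equal: 4p = 5(1−p) → p = 5/9.
Probability on Copper is 1 − 5/9 = 4/9.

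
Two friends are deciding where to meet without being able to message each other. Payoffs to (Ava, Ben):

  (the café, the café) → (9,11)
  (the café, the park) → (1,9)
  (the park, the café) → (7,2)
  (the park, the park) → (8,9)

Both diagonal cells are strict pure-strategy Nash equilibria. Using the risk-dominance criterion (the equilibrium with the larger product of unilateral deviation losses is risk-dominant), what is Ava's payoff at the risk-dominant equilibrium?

At both the café: Ava loses 9 − 7 = 2 by deviating; Ben loses 11 − 9 = 2. Product = 2·2 = 4.
At both the park: Ava loses 8 − 1 = 7 by deviating; Ben loses 9 − 2 = 7. Product = 7·7 = 49.
49 > 4, so both the park is risk-dominant. Ava's payoff there is 8.

8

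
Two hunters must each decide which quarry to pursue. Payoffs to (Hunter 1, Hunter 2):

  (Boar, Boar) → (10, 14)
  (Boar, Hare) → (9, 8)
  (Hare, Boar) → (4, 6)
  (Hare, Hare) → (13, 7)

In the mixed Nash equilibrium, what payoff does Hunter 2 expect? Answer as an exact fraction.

Hunter 1 mixes with probability p on Boar, chosen so Hunter 2 is indifferent: 14p + 6(1−p) = 8p + 7(1−p) gives p = 1/7.
Hunter 2's expected payoff is 14·1/7 + 6·6/7 = 50/7.

50/7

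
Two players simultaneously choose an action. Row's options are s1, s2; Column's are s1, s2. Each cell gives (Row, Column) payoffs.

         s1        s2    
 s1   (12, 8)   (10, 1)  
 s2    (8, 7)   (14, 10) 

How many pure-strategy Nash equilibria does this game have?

Both s1: Row gets 12 (best alternative 8); Column gets 8 (best alternative 1). Neither deviates — NE.
Both s2: Row gets 14 (best alternative 10); Column gets 10 (best alternative 7). Neither deviates — NE.
(s2, s1) is not a NE: Row would switch to s1 (12 > 8).
No other cell survives both best-response checks, so there are 2 pure NE.

2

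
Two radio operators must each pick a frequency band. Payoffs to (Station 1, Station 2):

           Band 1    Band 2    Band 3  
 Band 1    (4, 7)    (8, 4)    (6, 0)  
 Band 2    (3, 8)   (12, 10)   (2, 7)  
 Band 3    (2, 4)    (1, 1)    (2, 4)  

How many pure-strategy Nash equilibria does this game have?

Both Band 1: Station 1 gets 4 (best alternative 3); Station 2 gets 7 (best alternative 4). Neither deviates — NE.
Both Band 2: Station 1 gets 12 (best alternative 8); Station 2 gets 10 (best alternative 8). Neither deviates — NE.
Both Band 3 is not a NE: Station 1 would switch to Band 1 (6 > 2).
No other cell survives both best-response checks, so there are 2 pure NE.

2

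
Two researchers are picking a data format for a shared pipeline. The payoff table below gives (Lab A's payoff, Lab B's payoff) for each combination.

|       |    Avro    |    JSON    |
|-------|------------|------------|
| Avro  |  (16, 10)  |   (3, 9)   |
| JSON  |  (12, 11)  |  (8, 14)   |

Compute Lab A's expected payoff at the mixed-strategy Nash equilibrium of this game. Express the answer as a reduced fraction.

Lab B mixes with probability q on Avro, chosen so Lab A is indifferent: 16q + 3(1−q) = 12q + 8(1−q) gives q = 5/9.
Lab A's expected payoff (from either row, since indifferent) is 16·5/9 + 3·4/9 = 92/9.

92/9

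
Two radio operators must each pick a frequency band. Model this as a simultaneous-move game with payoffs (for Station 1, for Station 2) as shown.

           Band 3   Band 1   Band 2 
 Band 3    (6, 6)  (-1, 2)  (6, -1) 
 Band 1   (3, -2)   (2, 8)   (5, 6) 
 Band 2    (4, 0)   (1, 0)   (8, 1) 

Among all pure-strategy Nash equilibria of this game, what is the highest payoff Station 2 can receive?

8

Both Band 3 is a pure NE (Station 1: 6 ≥ 4; Station 2: 6 ≥ 2). Station 2 gets 6.
Both Band 1 is a pure NE (Station 1: 2 ≥ 1; Station 2: 8 ≥ 6). Station 2 gets 8.
Both Band 2 is a pure NE (Station 1: 8 ≥ 6; Station 2: 1 ≥ 0). Station 2 gets 1.
Every other cell has a profitable deviation for at least one player. Highest of {6, 8, 1} is 8.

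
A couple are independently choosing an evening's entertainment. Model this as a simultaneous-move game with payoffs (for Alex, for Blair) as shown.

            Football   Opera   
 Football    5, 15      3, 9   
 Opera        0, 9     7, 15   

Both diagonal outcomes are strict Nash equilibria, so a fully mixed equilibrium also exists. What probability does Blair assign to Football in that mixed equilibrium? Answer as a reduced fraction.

4/9

Blair's mix q on Football must make Alex indifferent between Football and Opera.
Alex's payoff from Football: 5q + 3(1−q). From Opera: 0q + 7(1−q).
Set equal: 5q = 4(1−q) → q = 4/9.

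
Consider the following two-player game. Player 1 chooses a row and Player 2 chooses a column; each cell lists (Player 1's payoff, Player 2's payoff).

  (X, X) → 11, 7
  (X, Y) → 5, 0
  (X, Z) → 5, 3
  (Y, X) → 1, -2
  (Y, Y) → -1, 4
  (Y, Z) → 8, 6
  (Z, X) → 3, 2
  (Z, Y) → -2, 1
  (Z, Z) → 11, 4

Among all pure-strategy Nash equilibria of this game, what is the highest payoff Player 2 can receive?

Both X is a pure NE (Player 1: 11 ≥ 3; Player 2: 7 ≥ 3). Player 2 gets 7.
Both Z is a pure NE (Player 1: 11 ≥ 8; Player 2: 4 ≥ 2). Player 2 gets 4.
Every other cell has a profitable deviation for at least one player. Highest of {7, 4} is 7.

7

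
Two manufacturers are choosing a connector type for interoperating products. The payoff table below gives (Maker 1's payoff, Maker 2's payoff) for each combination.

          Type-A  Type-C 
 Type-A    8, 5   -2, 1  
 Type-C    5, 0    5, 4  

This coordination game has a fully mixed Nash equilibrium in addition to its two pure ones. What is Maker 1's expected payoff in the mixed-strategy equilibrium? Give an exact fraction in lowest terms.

Maker 2 mixes with probability q on Type-A, chosen so Maker 1 is indifferent: 8q + (-2)(1−q) = 5q + 5(1−q) gives q = 7/10.
Maker 1's expected payoff (from either row, since indifferent) is 8·7/10 + (-2)·3/10 = 5.

5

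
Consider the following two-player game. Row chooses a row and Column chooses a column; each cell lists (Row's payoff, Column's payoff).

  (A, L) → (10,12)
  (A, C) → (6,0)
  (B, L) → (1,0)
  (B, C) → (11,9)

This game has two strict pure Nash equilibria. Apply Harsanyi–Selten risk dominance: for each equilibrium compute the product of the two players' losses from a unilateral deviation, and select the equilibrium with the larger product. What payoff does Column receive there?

At (A, L): Row loses 10 − 1 = 9 by deviating; Column loses 12 − 0 = 12. Product = 9·12 = 108.
At (B, C): Row loses 11 − 6 = 5 by deviating; Column loses 9 − 0 = 9. Product = 5·9 = 45.
108 > 45, so (A, L) is risk-dominant. Column's payoff there is 12.

12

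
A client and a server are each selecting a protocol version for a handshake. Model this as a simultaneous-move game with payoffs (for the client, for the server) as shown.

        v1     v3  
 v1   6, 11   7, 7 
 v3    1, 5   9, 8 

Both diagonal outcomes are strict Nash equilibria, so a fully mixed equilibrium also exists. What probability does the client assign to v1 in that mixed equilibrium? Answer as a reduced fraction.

3/7

The client's mix p on v1 must make the server indifferent between v1 and v3.
The server's payoff from v1: 11p + 5(1−p). From v3: 7p + 8(1−p).
Set equal: 4p = 3(1−p) → p = 3/7.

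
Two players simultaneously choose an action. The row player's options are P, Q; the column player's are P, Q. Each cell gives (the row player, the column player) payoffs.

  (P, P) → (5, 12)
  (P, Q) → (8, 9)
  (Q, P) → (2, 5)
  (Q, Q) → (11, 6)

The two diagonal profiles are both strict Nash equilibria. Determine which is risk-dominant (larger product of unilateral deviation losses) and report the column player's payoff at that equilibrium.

12

At both P: the row player loses 5 − 2 = 3 by deviating; the column player loses 12 − 9 = 3. Product = 3·3 = 9.
At both Q: the row player loses 11 − 8 = 3 by deviating; the column player loses 6 − 5 = 1. Product = 3·1 = 3.
9 > 3, so both P is risk-dominant. The column player's payoff there is 12.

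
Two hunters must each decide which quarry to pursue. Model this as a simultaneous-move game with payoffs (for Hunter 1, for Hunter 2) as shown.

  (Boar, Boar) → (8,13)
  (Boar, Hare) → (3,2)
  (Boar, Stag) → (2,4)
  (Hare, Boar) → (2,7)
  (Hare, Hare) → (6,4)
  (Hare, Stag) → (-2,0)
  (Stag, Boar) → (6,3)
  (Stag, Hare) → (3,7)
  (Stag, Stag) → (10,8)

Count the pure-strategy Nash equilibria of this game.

2

Both Boar: Hunter 1 gets 8 (best alternative 6); Hunter 2 gets 13 (best alternative 4). Neither deviates — NE.
Both Stag: Hunter 1 gets 10 (best alternative 2); Hunter 2 gets 8 (best alternative 7). Neither deviates — NE.
Both Hare is not a NE: Hunter 2 would switch to Boar (7 > 4).
No other cell survives both best-response checks, so there are 2 pure NE.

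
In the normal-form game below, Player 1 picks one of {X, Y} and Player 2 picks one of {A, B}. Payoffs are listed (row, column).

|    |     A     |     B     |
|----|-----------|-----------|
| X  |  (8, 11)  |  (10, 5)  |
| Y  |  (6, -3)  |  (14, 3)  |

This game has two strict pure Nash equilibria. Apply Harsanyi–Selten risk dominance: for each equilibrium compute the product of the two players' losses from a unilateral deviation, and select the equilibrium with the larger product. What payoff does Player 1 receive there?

At (X, A): Player 1 loses 8 − 6 = 2 by deviating; Player 2 loses 11 − 5 = 6. Product = 2·6 = 12.
At (Y, B): Player 1 loses 14 − 10 = 4 by deviating; Player 2 loses 3 − (-3) = 6. Product = 4·6 = 24.
24 > 12, so (Y, B) is risk-dominant. Player 1's payoff there is 14.

14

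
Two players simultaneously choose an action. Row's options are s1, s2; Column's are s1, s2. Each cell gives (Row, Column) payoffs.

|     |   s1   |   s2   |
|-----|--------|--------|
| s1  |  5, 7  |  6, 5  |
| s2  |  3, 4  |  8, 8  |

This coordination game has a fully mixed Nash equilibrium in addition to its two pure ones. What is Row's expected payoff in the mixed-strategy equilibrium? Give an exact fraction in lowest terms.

Column mixes with probability q on s1, chosen so Row is indifferent: 5q + 6(1−q) = 3q + 8(1−q) gives q = 1/2.
Row's expected payoff (from either row, since indifferent) is 5·1/2 + 6·1/2 = 11/2.

11/2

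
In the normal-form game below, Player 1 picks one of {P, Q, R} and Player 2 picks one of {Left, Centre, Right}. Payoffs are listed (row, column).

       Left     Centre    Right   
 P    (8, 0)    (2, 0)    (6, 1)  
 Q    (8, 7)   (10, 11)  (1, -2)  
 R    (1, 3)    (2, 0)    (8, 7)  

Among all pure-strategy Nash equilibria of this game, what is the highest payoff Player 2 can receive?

11

(Q, Centre) is a pure NE (Player 1: 10 ≥ 2; Player 2: 11 ≥ 7). Player 2 gets 11.
(R, Right) is a pure NE (Player 1: 8 ≥ 6; Player 2: 7 ≥ 3). Player 2 gets 7.
Every other cell has a profitable deviation for at least one player. Highest of {11, 7} is 11.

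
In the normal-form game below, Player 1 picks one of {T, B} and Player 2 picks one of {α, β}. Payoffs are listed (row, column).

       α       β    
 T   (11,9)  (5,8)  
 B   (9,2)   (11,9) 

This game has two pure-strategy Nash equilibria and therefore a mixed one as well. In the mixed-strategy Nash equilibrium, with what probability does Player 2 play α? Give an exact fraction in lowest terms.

3/4

Player 2's mix q on α must make Player 1 indifferent between T and B.
Player 1's payoff from T: 11q + 5(1−q). From B: 9q + 11(1−q).
Set equal: 2q = 6(1−q) → q = 6/8 = 3/4.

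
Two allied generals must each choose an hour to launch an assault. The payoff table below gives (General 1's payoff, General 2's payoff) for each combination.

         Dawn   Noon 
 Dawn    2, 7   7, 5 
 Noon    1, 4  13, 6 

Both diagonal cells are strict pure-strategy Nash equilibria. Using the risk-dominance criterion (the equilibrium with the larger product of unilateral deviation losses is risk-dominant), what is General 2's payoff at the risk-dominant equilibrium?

At both Dawn: General 1 loses 2 − 1 = 1 by deviating; General 2 loses 7 − 5 = 2. Product = 1·2 = 2.
At both Noon: General 1 loses 13 − 7 = 6 by deviating; General 2 loses 6 − 4 = 2. Product = 6·2 = 12.
12 > 2, so both Noon is risk-dominant. General 2's payoff there is 6.

6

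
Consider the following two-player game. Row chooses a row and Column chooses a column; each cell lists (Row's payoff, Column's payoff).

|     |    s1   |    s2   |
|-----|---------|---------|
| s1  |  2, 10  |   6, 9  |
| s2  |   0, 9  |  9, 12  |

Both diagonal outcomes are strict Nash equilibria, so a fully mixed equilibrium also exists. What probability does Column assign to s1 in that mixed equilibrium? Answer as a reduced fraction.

Column's mix q on s1 must make Row indifferent between s1 and s2.
Row's payoff from s1: 2q + 6(1−q). From s2: 0q + 9(1−q).
Set equal: 2q = 3(1−q) → q = 3/5.

3/5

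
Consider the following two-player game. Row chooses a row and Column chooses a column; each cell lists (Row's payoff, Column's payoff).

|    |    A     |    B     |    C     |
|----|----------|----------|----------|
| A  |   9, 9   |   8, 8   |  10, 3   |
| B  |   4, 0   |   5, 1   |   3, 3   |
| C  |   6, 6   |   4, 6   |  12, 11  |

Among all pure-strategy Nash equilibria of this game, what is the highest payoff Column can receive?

11

Both A is a pure NE (Row: 9 ≥ 6; Column: 9 ≥ 8). Column gets 9.
Both C is a pure NE (Row: 12 ≥ 10; Column: 11 ≥ 6). Column gets 11.
Every other cell has a profitable deviation for at least one player. Highest of {9, 11} is 11.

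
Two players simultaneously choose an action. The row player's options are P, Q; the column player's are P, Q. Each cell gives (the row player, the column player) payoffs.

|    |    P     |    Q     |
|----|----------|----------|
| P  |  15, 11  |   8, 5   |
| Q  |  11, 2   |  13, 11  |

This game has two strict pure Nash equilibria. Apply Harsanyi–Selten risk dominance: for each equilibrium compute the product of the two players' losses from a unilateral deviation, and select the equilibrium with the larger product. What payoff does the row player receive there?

At both P: the row player loses 15 − 11 = 4 by deviating; the column player loses 11 − 5 = 6. Product = 4·6 = 24.
At both Q: the row player loses 13 − 8 = 5 by deviating; the column player loses 11 − 2 = 9. Product = 5·9 = 45.
45 > 24, so both Q is risk-dominant. The row player's payoff there is 13.

13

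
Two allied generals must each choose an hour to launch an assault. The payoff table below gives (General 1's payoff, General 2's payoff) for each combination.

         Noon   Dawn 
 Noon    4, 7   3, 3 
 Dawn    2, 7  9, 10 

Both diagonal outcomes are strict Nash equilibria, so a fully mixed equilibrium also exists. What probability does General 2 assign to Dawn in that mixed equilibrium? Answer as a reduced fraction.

1/4

General 2's mix q on Noon must make General 1 indifferent between Noon and Dawn.
General 1's payoff from Noon: 4q + 3(1−q). From Dawn: 2q + 9(1−q).
Set equal: 2q = 6(1−q) → q = 6/8 = 3/4.
Probability on Dawn is 1 − 3/4 = 1/4.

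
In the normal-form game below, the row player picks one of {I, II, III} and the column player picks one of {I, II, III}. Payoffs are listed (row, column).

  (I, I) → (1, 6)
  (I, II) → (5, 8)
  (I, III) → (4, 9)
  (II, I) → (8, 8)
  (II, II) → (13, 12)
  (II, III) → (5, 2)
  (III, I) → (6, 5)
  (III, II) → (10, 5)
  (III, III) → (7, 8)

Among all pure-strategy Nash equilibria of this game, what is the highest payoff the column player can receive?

Both II is a pure NE (the row player: 13 ≥ 10; the column player: 12 ≥ 8). The column player gets 12.
Both III is a pure NE (the row player: 7 ≥ 5; the column player: 8 ≥ 5). The column player gets 8.
Every other cell has a profitable deviation for at least one player. Highest of {12, 8} is 12.

12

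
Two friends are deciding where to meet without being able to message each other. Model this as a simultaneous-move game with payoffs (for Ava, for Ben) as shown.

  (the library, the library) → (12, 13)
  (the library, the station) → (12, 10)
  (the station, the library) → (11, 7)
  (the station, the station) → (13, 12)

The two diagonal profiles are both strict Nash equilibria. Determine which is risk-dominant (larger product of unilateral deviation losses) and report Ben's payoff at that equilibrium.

At both the library: Ava loses 12 − 11 = 1 by deviating; Ben loses 13 − 10 = 3. Product = 1·3 = 3.
At both the station: Ava loses 13 − 12 = 1 by deviating; Ben loses 12 − 7 = 5. Product = 1·5 = 5.
5 > 3, so both the station is risk-dominant. Ben's payoff there is 12.

12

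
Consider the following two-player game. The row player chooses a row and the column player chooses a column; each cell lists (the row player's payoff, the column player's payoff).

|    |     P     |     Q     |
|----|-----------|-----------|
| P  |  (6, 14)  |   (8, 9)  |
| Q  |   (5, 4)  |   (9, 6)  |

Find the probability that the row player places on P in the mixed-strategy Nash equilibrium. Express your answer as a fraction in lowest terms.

2/7

The row player's mix p on P must make the column player indifferent between P and Q.
The column player's payoff from P: 14p + 4(1−p). From Q: 9p + 6(1−p).
Set equal: 5p = 2(1−p) → p = 2/7.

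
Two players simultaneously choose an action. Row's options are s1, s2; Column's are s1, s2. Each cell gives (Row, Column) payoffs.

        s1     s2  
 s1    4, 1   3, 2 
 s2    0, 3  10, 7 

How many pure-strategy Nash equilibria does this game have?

Both s2: Row gets 10 (best alternative 3); Column gets 7 (best alternative 3). Neither deviates — NE.
Both s1 is not a NE: Column would switch to s2 (2 > 1).
No other cell survives both best-response checks, so there is 1 pure NE.

1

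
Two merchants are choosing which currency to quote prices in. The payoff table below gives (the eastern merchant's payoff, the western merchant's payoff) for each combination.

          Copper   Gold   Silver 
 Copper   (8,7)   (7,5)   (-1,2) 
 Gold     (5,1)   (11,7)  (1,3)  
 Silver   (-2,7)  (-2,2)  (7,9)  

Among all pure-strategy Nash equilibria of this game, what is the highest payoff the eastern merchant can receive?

Both Copper is a pure NE (the eastern merchant: 8 ≥ 5; the western merchant: 7 ≥ 5). The eastern merchant gets 8.
Both Gold is a pure NE (the eastern merchant: 11 ≥ 7; the western merchant: 7 ≥ 3). The eastern merchant gets 11.
Both Silver is a pure NE (the eastern merchant: 7 ≥ 1; the western merchant: 9 ≥ 7). The eastern merchant gets 7.
Every other cell has a profitable deviation for at least one player. Highest of {8, 11, 7} is 11.

11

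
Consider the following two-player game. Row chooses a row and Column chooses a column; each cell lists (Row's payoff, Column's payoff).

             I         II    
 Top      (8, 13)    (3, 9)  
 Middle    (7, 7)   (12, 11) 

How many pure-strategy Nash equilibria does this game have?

2

(Top, I): Row gets 8 (best alternative 7); Column gets 13 (best alternative 9). Neither deviates — NE.
(Middle, II): Row gets 12 (best alternative 3); Column gets 11 (best alternative 7). Neither deviates — NE.
(Top, II) is not a NE: Row would switch to Middle (12 > 3).
No other cell survives both best-response checks, so there are 2 pure NE.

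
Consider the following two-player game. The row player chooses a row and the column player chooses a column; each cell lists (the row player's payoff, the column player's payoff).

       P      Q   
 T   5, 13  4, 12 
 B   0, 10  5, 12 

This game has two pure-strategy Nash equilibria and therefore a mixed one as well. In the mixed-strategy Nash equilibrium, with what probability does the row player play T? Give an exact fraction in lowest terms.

2/3

The row player's mix p on T must make the column player indifferent between P and Q.
The column player's payoff from P: 13p + 10(1−p). From Q: 12p + 12(1−p).
Set equal: 1p = 2(1−p) → p = 2/3.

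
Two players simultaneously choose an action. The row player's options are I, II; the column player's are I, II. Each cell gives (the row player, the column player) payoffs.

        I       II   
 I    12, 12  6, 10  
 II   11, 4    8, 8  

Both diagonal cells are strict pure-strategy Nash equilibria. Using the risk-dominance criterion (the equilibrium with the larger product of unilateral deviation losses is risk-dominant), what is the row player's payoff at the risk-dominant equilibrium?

8

At both I: the row player loses 12 − 11 = 1 by deviating; the column player loses 12 − 10 = 2. Product = 1·2 = 2.
At both II: the row player loses 8 − 6 = 2 by deviating; the column player loses 8 − 4 = 4. Product = 2·4 = 8.
8 > 2, so both II is risk-dominant. The row player's payoff there is 8.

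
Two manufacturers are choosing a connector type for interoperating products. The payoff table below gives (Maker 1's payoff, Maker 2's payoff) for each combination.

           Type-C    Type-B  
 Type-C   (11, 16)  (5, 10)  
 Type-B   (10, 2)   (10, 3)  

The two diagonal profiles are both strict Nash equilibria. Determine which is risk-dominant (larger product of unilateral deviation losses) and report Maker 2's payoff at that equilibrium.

16

At both Type-C: Maker 1 loses 11 − 10 = 1 by deviating; Maker 2 loses 16 − 10 = 6. Product = 1·6 = 6.
At both Type-B: Maker 1 loses 10 − 5 = 5 by deviating; Maker 2 loses 3 − 2 = 1. Product = 5·1 = 5.
6 > 5, so both Type-C is risk-dominant. Maker 2's payoff there is 16.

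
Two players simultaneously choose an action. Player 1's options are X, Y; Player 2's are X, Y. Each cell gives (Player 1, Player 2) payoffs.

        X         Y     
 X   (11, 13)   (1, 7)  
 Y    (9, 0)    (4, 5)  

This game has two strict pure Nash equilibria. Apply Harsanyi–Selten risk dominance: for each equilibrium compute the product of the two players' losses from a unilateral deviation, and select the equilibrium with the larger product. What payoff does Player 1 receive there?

4

At both X: Player 1 loses 11 − 9 = 2 by deviating; Player 2 loses 13 − 7 = 6. Product = 2·6 = 12.
At both Y: Player 1 loses 4 − 1 = 3 by deviating; Player 2 loses 5 − 0 = 5. Product = 3·5 = 15.
15 > 12, so both Y is risk-dominant. Player 1's payoff there is 4.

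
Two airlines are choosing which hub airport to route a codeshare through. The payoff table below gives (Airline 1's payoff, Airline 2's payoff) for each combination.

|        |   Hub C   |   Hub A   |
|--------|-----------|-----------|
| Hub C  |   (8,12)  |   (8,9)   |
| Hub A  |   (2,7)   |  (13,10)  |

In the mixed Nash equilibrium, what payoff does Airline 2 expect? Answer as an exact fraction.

Airline 1 mixes with probability p on Hub C, chosen so Airline 2 is indifferent: 12p + 7(1−p) = 9p + 10(1−p) gives p = 1/2.
Airline 2's expected payoff is 12·1/2 + 7·1/2 = 19/2.

19/2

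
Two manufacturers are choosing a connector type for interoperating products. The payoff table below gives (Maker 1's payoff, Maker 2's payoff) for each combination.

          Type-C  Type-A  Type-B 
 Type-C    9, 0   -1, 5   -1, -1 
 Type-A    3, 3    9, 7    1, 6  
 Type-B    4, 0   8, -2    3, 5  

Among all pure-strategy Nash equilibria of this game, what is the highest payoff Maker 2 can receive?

7

Both Type-A is a pure NE (Maker 1: 9 ≥ 8; Maker 2: 7 ≥ 6). Maker 2 gets 7.
Both Type-B is a pure NE (Maker 1: 3 ≥ 1; Maker 2: 5 ≥ 0). Maker 2 gets 5.
Every other cell has a profitable deviation for at least one player. Highest of {7, 5} is 7.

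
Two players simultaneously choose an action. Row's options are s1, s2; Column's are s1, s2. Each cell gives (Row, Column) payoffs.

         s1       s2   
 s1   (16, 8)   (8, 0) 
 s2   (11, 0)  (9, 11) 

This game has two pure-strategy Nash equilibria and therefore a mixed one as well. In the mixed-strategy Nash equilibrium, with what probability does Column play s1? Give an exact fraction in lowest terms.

Column's mix q on s1 must make Row indifferent between s1 and s2.
Row's payoff from s1: 16q + 8(1−q). From s2: 11q + 9(1−q).
Set equal: 5q = 1(1−q) → q = 1/6.

1/6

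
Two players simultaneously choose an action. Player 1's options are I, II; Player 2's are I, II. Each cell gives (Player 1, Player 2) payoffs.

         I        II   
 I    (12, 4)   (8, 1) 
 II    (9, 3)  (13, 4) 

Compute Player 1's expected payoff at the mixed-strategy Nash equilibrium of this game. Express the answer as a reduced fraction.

21/2

Player 2 mixes with probability q on I, chosen so Player 1 is indifferent: 12q + 8(1−q) = 9q + 13(1−q) gives q = 5/8.
Player 1's expected payoff (from either row, since indifferent) is 12·5/8 + 8·3/8 = 21/2.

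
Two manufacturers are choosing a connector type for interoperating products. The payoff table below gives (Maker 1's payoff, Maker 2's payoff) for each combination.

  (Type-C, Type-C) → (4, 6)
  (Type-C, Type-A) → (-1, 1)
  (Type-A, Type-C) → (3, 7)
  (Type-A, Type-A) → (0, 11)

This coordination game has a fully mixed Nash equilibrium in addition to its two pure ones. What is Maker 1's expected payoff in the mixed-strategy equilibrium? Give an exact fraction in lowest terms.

Maker 2 mixes with probability q on Type-C, chosen so Maker 1 is indifferent: 4q + (-1)(1−q) = 3q + 0(1−q) gives q = 1/2.
Maker 1's expected payoff (from either row, since indifferent) is 4·1/2 + (-1)·1/2 = 3/2.

3/2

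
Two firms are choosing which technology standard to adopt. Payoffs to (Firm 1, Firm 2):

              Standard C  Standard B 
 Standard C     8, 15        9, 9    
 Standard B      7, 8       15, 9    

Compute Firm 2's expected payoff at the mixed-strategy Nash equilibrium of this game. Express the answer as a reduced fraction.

9

Firm 1 mixes with probability p on Standard C, chosen so Firm 2 is indifferent: 15p + 8(1−p) = 9p + 9(1−p) gives p = 1/7.
Firm 2's expected payoff is 15·1/7 + 8·6/7 = 9.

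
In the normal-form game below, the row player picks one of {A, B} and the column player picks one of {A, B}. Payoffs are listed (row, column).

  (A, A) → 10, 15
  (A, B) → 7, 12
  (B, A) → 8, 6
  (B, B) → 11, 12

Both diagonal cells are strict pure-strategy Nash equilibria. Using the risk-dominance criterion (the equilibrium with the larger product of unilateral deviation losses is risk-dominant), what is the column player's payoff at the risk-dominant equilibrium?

12

At both A: the row player loses 10 − 8 = 2 by deviating; the column player loses 15 − 12 = 3. Product = 2·3 = 6.
At both B: the row player loses 11 − 7 = 4 by deviating; the column player loses 12 − 6 = 6. Product = 4·6 = 24.
24 > 6, so both B is risk-dominant. The column player's payoff there is 12.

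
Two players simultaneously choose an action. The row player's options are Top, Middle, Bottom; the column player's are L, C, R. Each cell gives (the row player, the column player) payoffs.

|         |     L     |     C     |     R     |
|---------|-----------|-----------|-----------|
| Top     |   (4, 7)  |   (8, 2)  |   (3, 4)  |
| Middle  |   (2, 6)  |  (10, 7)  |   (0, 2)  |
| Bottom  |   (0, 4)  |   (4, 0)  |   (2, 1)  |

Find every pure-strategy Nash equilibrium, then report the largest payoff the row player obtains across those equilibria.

(Top, L) is a pure NE (the row player: 4 ≥ 2; the column player: 7 ≥ 4). The row player gets 4.
(Middle, C) is a pure NE (the row player: 10 ≥ 8; the column player: 7 ≥ 6). The row player gets 10.
Every other cell has a profitable deviation for at least one player. Highest of {4, 10} is 10.

10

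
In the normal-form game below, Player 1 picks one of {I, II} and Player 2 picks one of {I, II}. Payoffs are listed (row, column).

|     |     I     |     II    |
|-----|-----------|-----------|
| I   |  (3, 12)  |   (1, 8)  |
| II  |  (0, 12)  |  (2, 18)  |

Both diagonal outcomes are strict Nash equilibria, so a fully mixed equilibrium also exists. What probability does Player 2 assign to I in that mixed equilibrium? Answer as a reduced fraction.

1/4

Player 2's mix q on I must make Player 1 indifferent between I and II.
Player 1's payoff from I: 3q + 1(1−q). From II: 0q + 2(1−q).
Set equal: 3q = 1(1−q) → q = 1/4.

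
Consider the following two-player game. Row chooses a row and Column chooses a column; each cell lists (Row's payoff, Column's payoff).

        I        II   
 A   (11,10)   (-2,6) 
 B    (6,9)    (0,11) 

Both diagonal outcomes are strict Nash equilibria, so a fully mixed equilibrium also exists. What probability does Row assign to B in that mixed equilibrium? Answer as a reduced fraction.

2/3

Row's mix p on A must make Column indifferent between I and II.
Column's payoff from I: 10p + 9(1−p). From II: 6p + 11(1−p).
Set equal: 4p = 2(1−p) → p = 2/6 = 1/3.
Probability on B is 1 − 1/3 = 2/3.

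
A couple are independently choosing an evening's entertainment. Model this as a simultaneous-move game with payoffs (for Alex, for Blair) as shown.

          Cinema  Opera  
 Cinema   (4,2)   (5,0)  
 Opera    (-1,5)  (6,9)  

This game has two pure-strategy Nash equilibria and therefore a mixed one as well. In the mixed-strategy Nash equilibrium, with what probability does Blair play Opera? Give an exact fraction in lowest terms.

Blair's mix q on Cinema must make Alex indifferent between Cinema and Opera.
Alex's payoff from Cinema: 4q + 5(1−q). From Opera: (-1)q + 6(1−q).
Set equal: 5q = 1(1−q) → q = 1/6.
Probability on Opera is 1 − 1/6 = 5/6.

5/6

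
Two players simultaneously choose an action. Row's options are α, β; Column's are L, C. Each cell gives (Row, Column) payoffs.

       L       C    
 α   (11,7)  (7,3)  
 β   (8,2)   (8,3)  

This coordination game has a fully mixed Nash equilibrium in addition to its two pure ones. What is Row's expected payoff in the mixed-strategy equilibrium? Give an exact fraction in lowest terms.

Column mixes with probability q on L, chosen so Row is indifferent: 11q + 7(1−q) = 8q + 8(1−q) gives q = 1/4.
Row's expected payoff (from either row, since indifferent) is 11·1/4 + 7·3/4 = 8.

8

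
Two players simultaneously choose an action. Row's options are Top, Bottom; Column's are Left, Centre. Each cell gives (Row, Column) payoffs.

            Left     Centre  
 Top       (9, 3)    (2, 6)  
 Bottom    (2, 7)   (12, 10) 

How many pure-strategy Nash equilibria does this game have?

1

(Bottom, Centre): Row gets 12 (best alternative 2); Column gets 10 (best alternative 7). Neither deviates — NE.
(Top, Left) is not a NE: Column would switch to Centre (6 > 3).
No other cell survives both best-response checks, so there is 1 pure NE.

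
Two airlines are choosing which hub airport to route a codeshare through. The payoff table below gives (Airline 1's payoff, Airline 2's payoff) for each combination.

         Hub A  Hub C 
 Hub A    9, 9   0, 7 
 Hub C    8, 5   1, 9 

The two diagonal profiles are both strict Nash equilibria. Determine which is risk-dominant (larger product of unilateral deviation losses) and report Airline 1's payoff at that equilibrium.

1

At both Hub A: Airline 1 loses 9 − 8 = 1 by deviating; Airline 2 loses 9 − 7 = 2. Product = 1·2 = 2.
At both Hub C: Airline 1 loses 1 − 0 = 1 by deviating; Airline 2 loses 9 − 5 = 4. Product = 1·4 = 4.
4 > 2, so both Hub C is risk-dominant. Airline 1's payoff there is 1.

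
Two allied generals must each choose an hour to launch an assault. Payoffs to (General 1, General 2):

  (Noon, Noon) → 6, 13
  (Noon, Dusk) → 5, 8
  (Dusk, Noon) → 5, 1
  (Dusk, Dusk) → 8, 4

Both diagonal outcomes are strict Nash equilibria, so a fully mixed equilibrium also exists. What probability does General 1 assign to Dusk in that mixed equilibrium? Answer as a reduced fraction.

5/8

General 1's mix p on Noon must make General 2 indifferent between Noon and Dusk.
General 2's payoff from Noon: 13p + 1(1−p). From Dusk: 8p + 4(1−p).
Set equal: 5p = 3(1−p) → p = 3/8.
Probability on Dusk is 1 − 3/8 = 5/8.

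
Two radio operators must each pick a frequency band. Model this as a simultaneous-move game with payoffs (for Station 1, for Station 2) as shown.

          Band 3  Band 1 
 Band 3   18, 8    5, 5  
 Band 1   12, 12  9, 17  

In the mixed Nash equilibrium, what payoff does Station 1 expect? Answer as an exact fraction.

51/5

Station 2 mixes with probability q on Band 3, chosen so Station 1 is indifferent: 18q + 5(1−q) = 12q + 9(1−q) gives q = 2/5.
Station 1's expected payoff (from either row, since indifferent) is 18·2/5 + 5·3/5 = 51/5.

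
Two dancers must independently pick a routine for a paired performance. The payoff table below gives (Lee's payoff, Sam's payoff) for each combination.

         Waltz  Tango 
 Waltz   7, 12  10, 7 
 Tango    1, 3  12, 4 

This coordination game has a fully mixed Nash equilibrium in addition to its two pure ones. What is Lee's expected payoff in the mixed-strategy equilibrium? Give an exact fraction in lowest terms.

Sam mixes with probability q on Waltz, chosen so Lee is indifferent: 7q + 10(1−q) = 1q + 12(1−q) gives q = 1/4.
Lee's expected payoff (from either row, since indifferent) is 7·1/4 + 10·3/4 = 37/4.

37/4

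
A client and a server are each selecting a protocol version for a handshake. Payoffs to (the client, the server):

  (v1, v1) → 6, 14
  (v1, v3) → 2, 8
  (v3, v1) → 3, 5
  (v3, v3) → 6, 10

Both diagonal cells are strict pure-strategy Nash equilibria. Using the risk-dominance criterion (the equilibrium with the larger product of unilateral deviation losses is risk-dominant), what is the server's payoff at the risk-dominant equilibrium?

At both v1: the client loses 6 − 3 = 3 by deviating; the server loses 14 − 8 = 6. Product = 3·6 = 18.
At both v3: the client loses 6 − 2 = 4 by deviating; the server loses 10 − 5 = 5. Product = 4·5 = 20.
20 > 18, so both v3 is risk-dominant. The server's payoff there is 10.

10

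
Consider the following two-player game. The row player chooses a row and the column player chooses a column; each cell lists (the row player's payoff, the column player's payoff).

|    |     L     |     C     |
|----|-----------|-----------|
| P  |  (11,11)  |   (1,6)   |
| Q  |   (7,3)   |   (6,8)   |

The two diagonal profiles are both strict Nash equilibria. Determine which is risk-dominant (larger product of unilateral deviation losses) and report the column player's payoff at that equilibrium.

8

At (P, L): the row player loses 11 − 7 = 4 by deviating; the column player loses 11 − 6 = 5. Product = 4·5 = 20.
At (Q, C): the row player loses 6 − 1 = 5 by deviating; the column player loses 8 − 3 = 5. Product = 5·5 = 25.
25 > 20, so (Q, C) is risk-dominant. The column player's payoff there is 8.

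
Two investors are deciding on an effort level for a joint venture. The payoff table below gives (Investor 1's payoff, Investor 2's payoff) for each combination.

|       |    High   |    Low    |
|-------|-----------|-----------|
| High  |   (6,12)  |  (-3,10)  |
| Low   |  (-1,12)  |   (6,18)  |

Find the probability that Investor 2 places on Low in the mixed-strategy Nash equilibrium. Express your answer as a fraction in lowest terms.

7/16

Investor 2's mix q on High must make Investor 1 indifferent between High and Low.
Investor 1's payoff from High: 6q + (-3)(1−q). From Low: (-1)q + 6(1−q).
Set equal: 7q = 9(1−q) → q = 9/16.
Probability on Low is 1 − 9/16 = 7/16.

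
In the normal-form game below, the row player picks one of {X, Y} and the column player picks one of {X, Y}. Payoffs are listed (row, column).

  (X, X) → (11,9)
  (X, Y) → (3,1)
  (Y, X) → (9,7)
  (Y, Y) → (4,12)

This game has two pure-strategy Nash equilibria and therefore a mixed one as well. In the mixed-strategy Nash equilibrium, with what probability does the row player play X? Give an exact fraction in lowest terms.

The row player's mix p on X must make the column player indifferent between X and Y.
The column player's payoff from X: 9p + 7(1−p). From Y: 1p + 12(1−p).
Set equal: 8p = 5(1−p) → p = 5/13.

5/13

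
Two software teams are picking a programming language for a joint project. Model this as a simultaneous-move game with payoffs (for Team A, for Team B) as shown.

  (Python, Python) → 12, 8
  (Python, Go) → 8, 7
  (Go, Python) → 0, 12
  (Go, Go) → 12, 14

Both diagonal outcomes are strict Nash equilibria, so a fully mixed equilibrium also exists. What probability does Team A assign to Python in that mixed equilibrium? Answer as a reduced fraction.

2/3

Team A's mix p on Python must make Team B indifferent between Python and Go.
Team B's payoff from Python: 8p + 12(1−p). From Go: 7p + 14(1−p).
Set equal: 1p = 2(1−p) → p = 2/3.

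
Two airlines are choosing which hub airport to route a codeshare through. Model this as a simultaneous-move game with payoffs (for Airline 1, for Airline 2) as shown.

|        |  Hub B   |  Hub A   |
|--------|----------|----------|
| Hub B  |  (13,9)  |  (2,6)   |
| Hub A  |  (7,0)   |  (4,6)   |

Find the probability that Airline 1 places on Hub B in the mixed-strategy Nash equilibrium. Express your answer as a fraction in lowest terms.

2/3

Airline 1's mix p on Hub B must make Airline 2 indifferent between Hub B and Hub A.
Airline 2's payoff from Hub B: 9p + 0(1−p). From Hub A: 6p + 6(1−p).
Set equal: 3p = 6(1−p) → p = 6/9 = 2/3.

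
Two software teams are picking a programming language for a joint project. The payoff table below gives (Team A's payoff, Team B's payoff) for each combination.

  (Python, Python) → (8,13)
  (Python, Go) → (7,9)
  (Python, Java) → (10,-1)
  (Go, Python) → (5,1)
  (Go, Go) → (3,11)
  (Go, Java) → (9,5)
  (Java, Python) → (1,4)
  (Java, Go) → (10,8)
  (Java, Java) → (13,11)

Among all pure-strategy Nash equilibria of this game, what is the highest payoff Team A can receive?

Both Python is a pure NE (Team A: 8 ≥ 5; Team B: 13 ≥ 9). Team A gets 8.
Both Java is a pure NE (Team A: 13 ≥ 10; Team B: 11 ≥ 8). Team A gets 13.
Every other cell has a profitable deviation for at least one player. Highest of {8, 13} is 13.

13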